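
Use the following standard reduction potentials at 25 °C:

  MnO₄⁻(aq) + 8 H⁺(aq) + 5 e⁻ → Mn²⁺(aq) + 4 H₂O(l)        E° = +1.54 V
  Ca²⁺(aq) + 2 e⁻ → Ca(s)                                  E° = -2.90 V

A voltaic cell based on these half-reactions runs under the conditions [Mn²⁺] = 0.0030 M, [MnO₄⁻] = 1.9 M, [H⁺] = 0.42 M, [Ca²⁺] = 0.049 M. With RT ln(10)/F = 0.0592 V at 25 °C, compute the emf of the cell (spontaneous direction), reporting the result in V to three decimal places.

MnO₄⁻/Mn²⁺ is the cathode (higher E°), Ca²⁺/Ca the anode: E°cell = +1.54 − (-2.90) = +4.44 V, n = 10.
Overall: 2 MnO₄⁻(aq) + 16 H⁺(aq) + 5 Ca(s) → 2 Mn²⁺(aq) + 8 H₂O(l) + 5 Ca²⁺(aq)
Q = [Mn²⁺]^2·[Ca²⁺]^5 / ([MnO₄⁻]^2·[H⁺]^16); log Q = -6.124.
E = E° − (0.0592/n) log Q = +4.44 − (0.0592/10)(-6.124) = +4.476 V.

+4.476 V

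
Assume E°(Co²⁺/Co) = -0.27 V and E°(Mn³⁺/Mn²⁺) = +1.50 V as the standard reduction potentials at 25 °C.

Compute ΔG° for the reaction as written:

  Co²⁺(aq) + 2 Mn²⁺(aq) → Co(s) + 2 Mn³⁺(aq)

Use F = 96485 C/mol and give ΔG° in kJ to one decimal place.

As written, Co²⁺/Co is reduced (cathode) and Mn³⁺/Mn²⁺ is oxidised (anode), so E°cell = (-0.27) − (+1.50) = -1.77 V.
Balancing electrons gives n = 2.
ΔG° = −nFE° = −(2)(96485)(-1.77) = 341,557 J = +341.6 kJ.

+341.6 kJ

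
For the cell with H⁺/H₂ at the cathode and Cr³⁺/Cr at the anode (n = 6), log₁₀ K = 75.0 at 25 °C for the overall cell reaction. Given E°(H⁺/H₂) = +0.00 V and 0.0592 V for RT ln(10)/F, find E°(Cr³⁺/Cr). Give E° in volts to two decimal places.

-0.74 V

E°cell = (0.0592/n)·log K = (0.0592/6)(75.0) = +0.740 V.
Since H⁺/H₂ is the cathode and Cr³⁺/Cr the anode, E°cell = E°(H⁺/H₂) − E°(Cr³⁺/Cr).
So E°(Cr³⁺/Cr) = E°(H⁺/H₂) − E°cell = (+0.00) − (+0.740) = -0.74 V.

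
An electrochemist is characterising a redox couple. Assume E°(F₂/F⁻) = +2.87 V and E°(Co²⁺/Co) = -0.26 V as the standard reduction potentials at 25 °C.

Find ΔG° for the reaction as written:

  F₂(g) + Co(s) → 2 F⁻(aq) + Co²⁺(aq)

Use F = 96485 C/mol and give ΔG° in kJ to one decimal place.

As written, F₂/F⁻ is reduced (cathode) and Co²⁺/Co is oxidised (anode), so E°cell = (+2.87) − (-0.26) = +3.13 V.
Balancing electrons gives n = 2.
ΔG° = −nFE° = −(2)(96485)(+3.13) = -603,996 J = -604.0 kJ.

-604.0 kJ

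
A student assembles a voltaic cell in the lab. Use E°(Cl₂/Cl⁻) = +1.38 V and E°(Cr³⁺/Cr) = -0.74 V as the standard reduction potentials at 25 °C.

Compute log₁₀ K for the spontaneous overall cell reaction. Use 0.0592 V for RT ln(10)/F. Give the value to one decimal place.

214.9

Cathode: Cl₂/Cl⁻; anode: Cr³⁺/Cr. E°cell = +2.12 V, n = 6.
log K = nE°cell / 0.0592 = (6)(+2.12) / 0.0592 = 214.9.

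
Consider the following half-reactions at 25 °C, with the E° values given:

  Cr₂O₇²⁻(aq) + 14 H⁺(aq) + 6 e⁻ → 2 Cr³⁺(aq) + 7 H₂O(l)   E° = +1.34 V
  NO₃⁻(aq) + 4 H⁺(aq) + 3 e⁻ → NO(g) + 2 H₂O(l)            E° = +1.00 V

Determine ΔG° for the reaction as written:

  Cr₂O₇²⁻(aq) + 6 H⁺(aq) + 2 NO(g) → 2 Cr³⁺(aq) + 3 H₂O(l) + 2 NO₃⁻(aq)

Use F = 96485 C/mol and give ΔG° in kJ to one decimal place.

As written, Cr₂O₇²⁻/Cr³⁺ is reduced (cathode) and NO₃⁻/NO is oxidised (anode), so E°cell = (+1.34) − (+1.00) = +0.34 V.
Balancing electrons gives n = 6.
ΔG° = −nFE° = −(6)(96485)(+0.34) = -196,829 J = -196.8 kJ.

-196.8 kJ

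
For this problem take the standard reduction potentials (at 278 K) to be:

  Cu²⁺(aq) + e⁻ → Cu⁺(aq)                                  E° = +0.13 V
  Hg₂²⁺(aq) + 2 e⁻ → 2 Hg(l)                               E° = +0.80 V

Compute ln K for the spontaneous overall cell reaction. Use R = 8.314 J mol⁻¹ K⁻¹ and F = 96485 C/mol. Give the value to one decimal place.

55.9

Cathode: Hg₂²⁺/Hg; anode: Cu²⁺/Cu⁺. E°cell = (+0.80) − (+0.13) = +0.67 V, with n = 2.
ΔG° = −nFE° = −RT ln K, so ln K = nFE°/(RT) = (2)(96485)(+0.67) / ((8.314)(278)) = 55.938.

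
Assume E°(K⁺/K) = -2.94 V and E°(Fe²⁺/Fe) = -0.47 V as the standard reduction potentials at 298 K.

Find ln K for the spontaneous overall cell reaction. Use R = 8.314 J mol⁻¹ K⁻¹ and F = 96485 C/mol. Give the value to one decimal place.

192.4

Cathode: Fe²⁺/Fe; anode: K⁺/K. E°cell = (-0.47) − (-2.94) = +2.47 V, with n = 2.
ΔG° = −nFE° = −RT ln K, so ln K = nFE°/(RT) = (2)(96485)(+2.47) / ((8.314)(298)) = 192.380.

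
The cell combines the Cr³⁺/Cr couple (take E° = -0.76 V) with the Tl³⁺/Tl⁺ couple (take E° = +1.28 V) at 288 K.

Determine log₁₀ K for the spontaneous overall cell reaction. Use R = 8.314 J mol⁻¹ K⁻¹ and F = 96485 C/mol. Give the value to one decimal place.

Cathode: Tl³⁺/Tl⁺; anode: Cr³⁺/Cr. E°cell = (+1.28) − (-0.76) = +2.04 V, with n = 6.
ΔG° = −nFE° = −RT ln K, so ln K = nFE°/(RT) = (6)(96485)(+2.04) / ((8.314)(288)) = 493.218.
log₁₀ K = 493.218 / ln 10 = 214.2.

214.2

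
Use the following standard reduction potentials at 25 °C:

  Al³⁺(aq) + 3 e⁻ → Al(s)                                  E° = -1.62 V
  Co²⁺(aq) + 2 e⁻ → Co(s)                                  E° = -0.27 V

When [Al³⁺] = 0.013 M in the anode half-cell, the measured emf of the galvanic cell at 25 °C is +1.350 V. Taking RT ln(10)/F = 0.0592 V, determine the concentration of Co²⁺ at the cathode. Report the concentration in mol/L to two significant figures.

Co²⁺/Co is the cathode, Al³⁺/Al the anode: E°cell = +1.35 V, n = 6.
Overall reaction: 3 Co²⁺(aq) + 2 Al(s) → 3 Co(s) + 2 Al³⁺(aq); Q = [Al³⁺]^2/[Co²⁺]^3.
From E = E° − (0.0592/n) log Q: log Q = (E° − E)·n/0.0592 = (+1.35 − (+1.350))·6/0.0592 = 0.0000.
So 3·log[Co²⁺] = 2·log(0.013) − log Q = -3.7721 − (0.0000) = -3.7721; log[Co²⁺] = -3.7721 / 3 = -1.2574; [Co²⁺] = 10^(-1.2574) ≈ 0.055 M.

0.055 M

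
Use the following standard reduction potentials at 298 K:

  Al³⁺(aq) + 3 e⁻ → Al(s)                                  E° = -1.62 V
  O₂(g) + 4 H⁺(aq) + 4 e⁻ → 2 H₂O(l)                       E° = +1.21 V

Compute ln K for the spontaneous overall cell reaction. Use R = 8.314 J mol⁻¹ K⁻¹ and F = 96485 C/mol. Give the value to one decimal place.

Cathode: O₂/H₂O; anode: Al³⁺/Al. E°cell = (+1.21) − (-1.62) = +2.83 V, with n = 12.
ΔG° = −nFE° = −RT ln K, so ln K = nFE°/(RT) = (12)(96485)(+2.83) / ((8.314)(298)) = 1322.517.

1322.5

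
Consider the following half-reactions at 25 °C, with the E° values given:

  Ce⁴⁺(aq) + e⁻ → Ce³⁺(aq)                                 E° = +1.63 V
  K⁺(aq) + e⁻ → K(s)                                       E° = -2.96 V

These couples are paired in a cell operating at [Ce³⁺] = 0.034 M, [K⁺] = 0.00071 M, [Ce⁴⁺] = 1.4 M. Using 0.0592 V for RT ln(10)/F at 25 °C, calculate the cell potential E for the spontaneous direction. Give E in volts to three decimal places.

Ce⁴⁺/Ce³⁺ is the cathode (higher E°), K⁺/K the anode: E°cell = +1.63 − (-2.96) = +4.59 V, n = 1.
Overall: Ce⁴⁺(aq) + K(s) → Ce³⁺(aq) + K⁺(aq)
Q = [Ce³⁺]·[K⁺] / ([Ce⁴⁺]); log Q = -4.763.
E = E° − (0.0592/n) log Q = +4.59 − (0.0592/1)(-4.763) = +4.872 V.

+4.872 V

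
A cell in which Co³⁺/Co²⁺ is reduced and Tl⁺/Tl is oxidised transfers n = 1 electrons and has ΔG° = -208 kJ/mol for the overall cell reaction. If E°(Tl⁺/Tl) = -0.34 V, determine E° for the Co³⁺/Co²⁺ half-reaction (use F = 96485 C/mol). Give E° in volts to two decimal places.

E°cell = −ΔG°/(nF) = −(-208×10³)/((1)(96485)) = +2.156 V.
Since Co³⁺/Co²⁺ is the cathode and Tl⁺/Tl the anode, E°cell = E°(Co³⁺/Co²⁺) − E°(Tl⁺/Tl).
So E°(Co³⁺/Co²⁺) = E°cell + E°(Tl⁺/Tl) = +2.156 + (-0.34) = +1.82 V.

+1.82 V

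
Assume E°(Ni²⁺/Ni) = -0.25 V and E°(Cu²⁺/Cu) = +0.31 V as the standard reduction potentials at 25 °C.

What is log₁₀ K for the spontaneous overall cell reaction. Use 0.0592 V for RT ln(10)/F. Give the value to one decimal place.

Cathode: Cu²⁺/Cu; anode: Ni²⁺/Ni. E°cell = +0.56 V, n = 2.
log K = nE°cell / 0.0592 = (2)(+0.56) / 0.0592 = 18.9.

18.9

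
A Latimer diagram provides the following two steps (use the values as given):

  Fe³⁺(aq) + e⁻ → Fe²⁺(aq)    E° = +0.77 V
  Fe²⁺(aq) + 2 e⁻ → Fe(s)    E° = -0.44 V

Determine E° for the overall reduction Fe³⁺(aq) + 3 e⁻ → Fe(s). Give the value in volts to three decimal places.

-0.037 V

Adding the free-energy changes (−nFE°) of the two steps gives −n₃FE°₃ = −n₁FE°₁ − n₂FE°₂.
E°₃ = (1×+0.77 + 2×-0.44) / 3 = (-0.110) / 3 = -0.037 V.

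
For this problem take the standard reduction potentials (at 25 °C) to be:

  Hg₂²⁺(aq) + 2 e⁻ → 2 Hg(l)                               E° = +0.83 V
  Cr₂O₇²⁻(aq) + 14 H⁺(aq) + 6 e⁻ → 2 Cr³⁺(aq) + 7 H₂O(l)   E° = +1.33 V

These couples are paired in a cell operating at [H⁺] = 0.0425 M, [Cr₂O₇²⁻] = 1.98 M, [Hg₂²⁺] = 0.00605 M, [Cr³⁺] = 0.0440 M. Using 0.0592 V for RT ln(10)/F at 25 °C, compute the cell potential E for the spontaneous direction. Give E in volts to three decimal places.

Cr₂O₇²⁻/Cr³⁺ is the cathode (higher E°), Hg₂²⁺/Hg the anode: E°cell = +1.33 − (+0.83) = +0.50 V, n = 6.
Overall: Cr₂O₇²⁻(aq) + 14 H⁺(aq) + 6 Hg(l) → 2 Cr³⁺(aq) + 7 H₂O(l) + 3 Hg₂²⁺(aq)
Q = [Cr³⁺]^2·[Hg₂²⁺]^3 / ([Cr₂O₇²⁻]·[H⁺]^14); log Q = 9.538.
E = E° − (0.0592/n) log Q = +0.50 − (0.0592/6)(9.538) = +0.406 V.

+0.406 V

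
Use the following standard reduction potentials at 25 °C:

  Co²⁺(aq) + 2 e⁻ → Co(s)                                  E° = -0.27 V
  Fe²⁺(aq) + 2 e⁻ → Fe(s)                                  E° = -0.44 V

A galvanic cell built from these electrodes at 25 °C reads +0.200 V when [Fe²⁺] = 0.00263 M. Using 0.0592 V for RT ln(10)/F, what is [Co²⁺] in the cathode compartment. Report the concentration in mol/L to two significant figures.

0.027 M

Co²⁺/Co is the cathode, Fe²⁺/Fe the anode: E°cell = +0.17 V, n = 2.
Overall reaction: Co²⁺(aq) + Fe(s) → Co(s) + Fe²⁺(aq); Q = [Fe²⁺]^1/[Co²⁺]^1.
From E = E° − (0.0592/n) log Q: log Q = (E° − E)·n/0.0592 = (+0.17 − (+0.200))·2/0.0592 = -1.0135.
So 1·log[Co²⁺] = 1·log(0.00263) − log Q = -2.5800 − (-1.0135) = -1.5665; [Co²⁺] = 10^(-1.5665) ≈ 0.027 M.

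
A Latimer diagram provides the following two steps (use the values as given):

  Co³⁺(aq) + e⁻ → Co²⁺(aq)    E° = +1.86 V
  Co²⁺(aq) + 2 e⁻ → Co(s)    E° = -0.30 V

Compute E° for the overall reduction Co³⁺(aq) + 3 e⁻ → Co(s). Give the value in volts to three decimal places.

+0.420 V

Adding the free-energy changes (−nFE°) of the two steps gives −n₃FE°₃ = −n₁FE°₁ − n₂FE°₂.
E°₃ = (1×+1.86 + 2×-0.30) / 3 = (+1.260) / 3 = +0.420 V.
Simply averaging or adding the two E° values would be wrong; the electron-weighted sum is required.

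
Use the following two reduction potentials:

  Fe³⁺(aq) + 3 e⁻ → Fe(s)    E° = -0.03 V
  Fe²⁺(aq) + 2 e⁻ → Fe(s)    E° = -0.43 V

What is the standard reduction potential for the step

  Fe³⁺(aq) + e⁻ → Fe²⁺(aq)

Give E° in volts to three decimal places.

+0.770 V

Sequential free energies add, so n₃E°₃ = n₁E°₁ + n₂E°₂.
With n₃ = 3, and the known step contributing 2×(-0.43) V, the unknown satisfies 1·E° = 3×(-0.03) − 2×(-0.43) = +0.770.
E° = +0.770 / 1 = +0.770 V.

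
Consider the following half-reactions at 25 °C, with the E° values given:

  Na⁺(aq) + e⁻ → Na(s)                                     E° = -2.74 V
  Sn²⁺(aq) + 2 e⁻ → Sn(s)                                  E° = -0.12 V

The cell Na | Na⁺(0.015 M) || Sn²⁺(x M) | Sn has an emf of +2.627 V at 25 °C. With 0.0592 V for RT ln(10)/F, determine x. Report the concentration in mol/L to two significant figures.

Sn²⁺/Sn is the cathode, Na⁺/Na the anode: E°cell = +2.62 V, n = 2.
Overall reaction: Sn²⁺(aq) + 2 Na(s) → Sn(s) + 2 Na⁺(aq); Q = [Na⁺]^2/[Sn²⁺]^1.
From E = E° − (0.0592/n) log Q: log Q = (E° − E)·n/0.0592 = (+2.62 − (+2.627))·2/0.0592 = -0.2365.
So 1·log[Sn²⁺] = 2·log(0.015) − log Q = -3.6478 − (-0.2365) = -3.4113; [Sn²⁺] = 10^(-3.4113) ≈ 0.00039 M.

0.00039 M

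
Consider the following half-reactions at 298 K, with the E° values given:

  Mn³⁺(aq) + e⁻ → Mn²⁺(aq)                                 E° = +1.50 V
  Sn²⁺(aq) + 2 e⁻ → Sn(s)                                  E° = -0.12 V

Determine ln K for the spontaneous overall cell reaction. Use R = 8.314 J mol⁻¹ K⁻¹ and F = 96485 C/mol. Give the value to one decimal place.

Cathode: Mn³⁺/Mn²⁺; anode: Sn²⁺/Sn. E°cell = (+1.50) − (-0.12) = +1.62 V, with n = 2.
ΔG° = −nFE° = −RT ln K, so ln K = nFE°/(RT) = (2)(96485)(+1.62) / ((8.314)(298)) = 126.177.

126.2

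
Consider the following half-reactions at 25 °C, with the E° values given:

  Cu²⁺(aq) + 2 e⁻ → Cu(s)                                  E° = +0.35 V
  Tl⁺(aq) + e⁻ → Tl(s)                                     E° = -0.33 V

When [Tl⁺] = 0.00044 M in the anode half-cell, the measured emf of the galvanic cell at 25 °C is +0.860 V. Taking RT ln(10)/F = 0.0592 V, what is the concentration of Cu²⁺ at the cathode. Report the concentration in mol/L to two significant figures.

Cu²⁺/Cu is the cathode, Tl⁺/Tl the anode: E°cell = +0.68 V, n = 2.
Overall reaction: Cu²⁺(aq) + 2 Tl(s) → Cu(s) + 2 Tl⁺(aq); Q = [Tl⁺]^2/[Cu²⁺]^1.
From E = E° − (0.0592/n) log Q: log Q = (E° − E)·n/0.0592 = (+0.68 − (+0.860))·2/0.0592 = -6.0811.
So 1·log[Cu²⁺] = 2·log(0.00044) − log Q = -6.7131 − (-6.0811) = -0.6320; [Cu²⁺] = 10^(-0.6320) ≈ 0.23 M.

0.23 M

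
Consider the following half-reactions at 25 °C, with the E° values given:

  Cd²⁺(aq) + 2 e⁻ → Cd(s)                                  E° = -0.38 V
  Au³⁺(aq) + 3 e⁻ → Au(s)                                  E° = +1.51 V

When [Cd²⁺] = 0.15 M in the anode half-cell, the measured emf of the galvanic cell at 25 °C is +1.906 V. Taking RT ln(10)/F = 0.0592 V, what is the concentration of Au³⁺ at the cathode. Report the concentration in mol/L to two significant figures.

Au³⁺/Au is the cathode, Cd²⁺/Cd the anode: E°cell = +1.89 V, n = 6.
Overall reaction: 2 Au³⁺(aq) + 3 Cd(s) → 2 Au(s) + 3 Cd²⁺(aq); Q = [Cd²⁺]^3/[Au³⁺]^2.
From E = E° − (0.0592/n) log Q: log Q = (E° − E)·n/0.0592 = (+1.89 − (+1.906))·6/0.0592 = -1.6216.
So 2·log[Au³⁺] = 3·log(0.15) − log Q = -2.4717 − (-1.6216) = -0.8501; log[Au³⁺] = -0.8501 / 2 = -0.4250; [Au³⁺] = 10^(-0.4250) ≈ 0.38 M.

0.38 M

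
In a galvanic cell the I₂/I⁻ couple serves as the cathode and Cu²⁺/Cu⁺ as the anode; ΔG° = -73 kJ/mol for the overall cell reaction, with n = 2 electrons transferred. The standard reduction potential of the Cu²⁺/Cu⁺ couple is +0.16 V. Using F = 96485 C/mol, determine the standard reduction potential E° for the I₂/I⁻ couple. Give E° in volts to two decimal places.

+0.54 V

E°cell = −ΔG°/(nF) = −(-73×10³)/((2)(96485)) = +0.378 V.
Since I₂/I⁻ is the cathode and Cu²⁺/Cu⁺ the anode, E°cell = E°(I₂/I⁻) − E°(Cu²⁺/Cu⁺).
So E°(I₂/I⁻) = E°cell + E°(Cu²⁺/Cu⁺) = +0.378 + (+0.16) = +0.54 V.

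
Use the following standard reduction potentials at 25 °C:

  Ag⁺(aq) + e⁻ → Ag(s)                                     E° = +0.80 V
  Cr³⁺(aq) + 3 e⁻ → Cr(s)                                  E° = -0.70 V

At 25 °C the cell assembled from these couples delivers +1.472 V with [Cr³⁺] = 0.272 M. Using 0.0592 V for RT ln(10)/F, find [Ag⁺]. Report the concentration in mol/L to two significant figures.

Ag⁺/Ag is the cathode, Cr³⁺/Cr the anode: E°cell = +1.50 V, n = 3.
Overall reaction: 3 Ag⁺(aq) + Cr(s) → 3 Ag(s) + Cr³⁺(aq); Q = [Cr³⁺]^1/[Ag⁺]^3.
From E = E° − (0.0592/n) log Q: log Q = (E° − E)·n/0.0592 = (+1.50 − (+1.472))·3/0.0592 = 1.4189.
So 3·log[Ag⁺] = 1·log(0.272) − log Q = -0.5654 − (1.4189) = -1.9843; log[Ag⁺] = -1.9843 / 3 = -0.6614; [Ag⁺] = 10^(-0.6614) ≈ 0.22 M.

0.22 M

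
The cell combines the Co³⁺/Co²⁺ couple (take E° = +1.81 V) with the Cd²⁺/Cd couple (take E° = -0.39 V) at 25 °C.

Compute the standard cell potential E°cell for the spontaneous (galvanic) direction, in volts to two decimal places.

+2.20 V

The Co³⁺/Co²⁺ couple has the higher reduction potential, so it is the cathode; Cd²⁺/Cd is oxidised at the anode.
E°cell = E°(cathode) − E°(anode) = (+1.81) − (-0.39) = +2.20 V.
Since E°cell > 0, the reaction is spontaneous under standard conditions.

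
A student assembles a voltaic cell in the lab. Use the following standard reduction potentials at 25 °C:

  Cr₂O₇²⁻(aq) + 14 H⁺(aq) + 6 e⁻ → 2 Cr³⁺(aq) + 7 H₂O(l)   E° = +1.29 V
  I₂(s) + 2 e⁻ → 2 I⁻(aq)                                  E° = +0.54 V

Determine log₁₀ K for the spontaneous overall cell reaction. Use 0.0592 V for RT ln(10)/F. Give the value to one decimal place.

Cathode: Cr₂O₇²⁻/Cr³⁺; anode: I₂/I⁻. E°cell = +0.75 V, n = 6.
log K = nE°cell / 0.0592 = (6)(+0.75) / 0.0592 = 76.0.

76.0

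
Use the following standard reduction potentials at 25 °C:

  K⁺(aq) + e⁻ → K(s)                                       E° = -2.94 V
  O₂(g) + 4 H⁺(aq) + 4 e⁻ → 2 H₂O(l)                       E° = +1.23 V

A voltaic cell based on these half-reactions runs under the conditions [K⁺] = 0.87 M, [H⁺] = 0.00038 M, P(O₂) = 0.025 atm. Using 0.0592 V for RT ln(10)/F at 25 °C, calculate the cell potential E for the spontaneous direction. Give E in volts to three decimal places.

O₂/H₂O is the cathode (higher E°), K⁺/K the anode: E°cell = +1.23 − (-2.94) = +4.17 V, n = 4.
Overall: O₂(g) + 4 H⁺(aq) + 4 K(s) → 2 H₂O(l) + 4 K⁺(aq)
Q = [K⁺]^4 / (P(O₂)·[H⁺]^4); log Q = 15.041.
E = E° − (0.0592/n) log Q = +4.17 − (0.0592/4)(15.041) = +3.947 V.

+3.947 V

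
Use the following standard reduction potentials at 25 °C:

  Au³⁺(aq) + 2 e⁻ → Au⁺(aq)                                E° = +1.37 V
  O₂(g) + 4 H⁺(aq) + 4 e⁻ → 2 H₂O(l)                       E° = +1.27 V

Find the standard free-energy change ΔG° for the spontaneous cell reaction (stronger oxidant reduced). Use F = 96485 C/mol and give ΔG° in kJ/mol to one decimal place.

-38.6 kJ/mol

Au³⁺/Au⁺ (E° = +1.37 V) is the cathode; O₂/H₂O (E° = +1.27 V) is the anode, so E°cell = +0.10 V.
Balancing electrons gives n = 4 (lcm of 2 and 4).
ΔG° = −nFE° = −(4)(96485)(+0.10) = -38,594 J = -38.6 kJ/mol.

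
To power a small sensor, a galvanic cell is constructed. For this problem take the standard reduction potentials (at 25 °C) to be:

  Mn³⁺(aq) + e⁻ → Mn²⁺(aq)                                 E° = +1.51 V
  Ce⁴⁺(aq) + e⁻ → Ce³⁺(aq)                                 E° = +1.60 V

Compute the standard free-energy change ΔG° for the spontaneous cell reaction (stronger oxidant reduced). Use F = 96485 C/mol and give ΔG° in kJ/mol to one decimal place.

-8.7 kJ/mol

Ce⁴⁺/Ce³⁺ (E° = +1.60 V) is the cathode; Mn³⁺/Mn²⁺ (E° = +1.51 V) is the anode, so E°cell = +0.09 V.
Balancing electrons gives n = 1 (lcm of 1 and 1).
ΔG° = −nFE° = −(1)(96485)(+0.09) = -8,684 J = -8.7 kJ/mol.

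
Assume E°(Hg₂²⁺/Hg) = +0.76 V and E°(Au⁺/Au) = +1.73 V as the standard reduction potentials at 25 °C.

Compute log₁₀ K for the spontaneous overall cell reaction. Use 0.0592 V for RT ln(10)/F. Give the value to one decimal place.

Cathode: Au⁺/Au; anode: Hg₂²⁺/Hg. E°cell = +0.97 V, n = 2.
log K = nE°cell / 0.0592 = (2)(+0.97) / 0.0592 = 32.8.

32.8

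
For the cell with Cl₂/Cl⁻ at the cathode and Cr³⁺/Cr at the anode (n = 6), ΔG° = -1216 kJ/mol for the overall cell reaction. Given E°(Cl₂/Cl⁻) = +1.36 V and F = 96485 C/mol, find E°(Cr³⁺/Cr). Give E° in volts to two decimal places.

-0.74 V

E°cell = −ΔG°/(nF) = −(-1216×10³)/((6)(96485)) = +2.100 V.
Since Cl₂/Cl⁻ is the cathode and Cr³⁺/Cr the anode, E°cell = E°(Cl₂/Cl⁻) − E°(Cr³⁺/Cr).
So E°(Cr³⁺/Cr) = E°(Cl₂/Cl⁻) − E°cell = (+1.36) − (+2.100) = -0.74 V.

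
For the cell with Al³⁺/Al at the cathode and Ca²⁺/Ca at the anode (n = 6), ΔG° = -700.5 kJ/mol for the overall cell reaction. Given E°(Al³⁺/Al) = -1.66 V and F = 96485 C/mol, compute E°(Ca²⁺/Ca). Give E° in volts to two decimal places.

E°cell = −ΔG°/(nF) = −(-700.5×10³)/((6)(96485)) = +1.210 V.
Since Al³⁺/Al is the cathode and Ca²⁺/Ca the anode, E°cell = E°(Al³⁺/Al) − E°(Ca²⁺/Ca).
So E°(Ca²⁺/Ca) = E°(Al³⁺/Al) − E°cell = (-1.66) − (+1.210) = -2.87 V.

-2.87 V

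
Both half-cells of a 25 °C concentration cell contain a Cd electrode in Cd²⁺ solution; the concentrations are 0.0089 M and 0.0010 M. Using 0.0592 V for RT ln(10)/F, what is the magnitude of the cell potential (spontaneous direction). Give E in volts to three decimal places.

For a concentration cell E°cell = 0. The 0.0089 M side is the cathode (reduction is favoured where [Cd²⁺] is higher).
With n = 2, E = −(0.0592/2) log([Cd²⁺]ₐₙ/[Cd²⁺]꜀ₐₜ) = −(0.0592/2) log(0.001/0.0089) = −(0.0592/2)(-0.949) = +0.028 V.

+0.028 V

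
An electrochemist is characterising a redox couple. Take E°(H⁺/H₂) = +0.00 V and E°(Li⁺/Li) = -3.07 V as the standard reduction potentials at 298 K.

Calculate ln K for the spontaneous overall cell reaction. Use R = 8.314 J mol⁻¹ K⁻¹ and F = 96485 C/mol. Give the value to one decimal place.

Cathode: H⁺/H₂; anode: Li⁺/Li. E°cell = (+0.00) − (-3.07) = +3.07 V, with n = 2.
ΔG° = −nFE° = −RT ln K, so ln K = nFE°/(RT) = (2)(96485)(+3.07) / ((8.314)(298)) = 239.112.

239.1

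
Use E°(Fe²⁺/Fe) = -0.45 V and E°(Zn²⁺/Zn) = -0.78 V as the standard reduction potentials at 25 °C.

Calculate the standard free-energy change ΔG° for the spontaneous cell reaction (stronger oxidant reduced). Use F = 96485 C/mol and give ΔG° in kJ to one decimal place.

-63.7 kJ

Fe²⁺/Fe (E° = -0.45 V) is the cathode; Zn²⁺/Zn (E° = -0.78 V) is the anode, so E°cell = +0.33 V.
Balancing electrons gives n = 2 (lcm of 2 and 2).
ΔG° = −nFE° = −(2)(96485)(+0.33) = -63,680 J = -63.7 kJ.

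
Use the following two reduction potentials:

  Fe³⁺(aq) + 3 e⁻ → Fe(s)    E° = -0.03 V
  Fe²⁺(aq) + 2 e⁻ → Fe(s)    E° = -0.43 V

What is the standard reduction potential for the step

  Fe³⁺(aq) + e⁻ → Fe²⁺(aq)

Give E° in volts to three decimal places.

Sequential free energies add, so n₃E°₃ = n₁E°₁ + n₂E°₂.
With n₃ = 3, and the known step contributing 2×(-0.43) V, the unknown satisfies 1·E° = 3×(-0.03) − 2×(-0.43) = +0.770.
E° = +0.770 / 1 = +0.770 V.

+0.770 V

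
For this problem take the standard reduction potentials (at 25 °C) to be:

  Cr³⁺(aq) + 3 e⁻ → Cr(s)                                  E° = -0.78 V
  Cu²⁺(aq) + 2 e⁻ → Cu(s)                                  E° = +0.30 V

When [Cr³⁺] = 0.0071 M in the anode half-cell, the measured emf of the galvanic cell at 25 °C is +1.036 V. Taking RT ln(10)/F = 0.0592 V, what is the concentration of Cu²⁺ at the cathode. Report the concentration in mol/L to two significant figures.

0.0012 M

Cu²⁺/Cu is the cathode, Cr³⁺/Cr the anode: E°cell = +1.08 V, n = 6.
Overall reaction: 3 Cu²⁺(aq) + 2 Cr(s) → 3 Cu(s) + 2 Cr³⁺(aq); Q = [Cr³⁺]^2/[Cu²⁺]^3.
From E = E° − (0.0592/n) log Q: log Q = (E° − E)·n/0.0592 = (+1.08 − (+1.036))·6/0.0592 = 4.4595.
So 3·log[Cu²⁺] = 2·log(0.0071) − log Q = -4.2975 − (4.4595) = -8.7570; log[Cu²⁺] = -8.7570 / 3 = -2.9190; [Cu²⁺] = 10^(-2.9190) ≈ 0.0012 M.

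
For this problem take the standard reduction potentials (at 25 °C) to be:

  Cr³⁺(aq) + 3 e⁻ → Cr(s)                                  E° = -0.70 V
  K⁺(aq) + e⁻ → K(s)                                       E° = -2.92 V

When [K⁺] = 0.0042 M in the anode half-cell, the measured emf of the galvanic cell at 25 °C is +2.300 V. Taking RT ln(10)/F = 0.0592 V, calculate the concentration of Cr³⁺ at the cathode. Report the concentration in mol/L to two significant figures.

Cr³⁺/Cr is the cathode, K⁺/K the anode: E°cell = +2.22 V, n = 3.
Overall reaction: Cr³⁺(aq) + 3 K(s) → Cr(s) + 3 K⁺(aq); Q = [K⁺]^3/[Cr³⁺]^1.
From E = E° − (0.0592/n) log Q: log Q = (E° − E)·n/0.0592 = (+2.22 − (+2.300))·3/0.0592 = -4.0541.
So 1·log[Cr³⁺] = 3·log(0.0042) − log Q = -7.1303 − (-4.0541) = -3.0762; [Cr³⁺] = 10^(-3.0762) ≈ 0.00084 M.

0.00084 M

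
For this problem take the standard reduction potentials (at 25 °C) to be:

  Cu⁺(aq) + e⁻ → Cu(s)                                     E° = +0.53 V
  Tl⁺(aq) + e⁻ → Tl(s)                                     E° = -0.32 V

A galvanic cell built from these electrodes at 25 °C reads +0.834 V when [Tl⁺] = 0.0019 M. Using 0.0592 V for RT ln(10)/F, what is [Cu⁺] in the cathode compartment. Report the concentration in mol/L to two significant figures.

0.0010 M

Cu⁺/Cu is the cathode, Tl⁺/Tl the anode: E°cell = +0.85 V, n = 1.
Overall reaction: Cu⁺(aq) + Tl(s) → Cu(s) + Tl⁺(aq); Q = [Tl⁺]^1/[Cu⁺]^1.
From E = E° − (0.0592/n) log Q: log Q = (E° − E)·n/0.0592 = (+0.85 − (+0.834))·1/0.0592 = 0.2703.
So 1·log[Cu⁺] = 1·log(0.0019) − log Q = -2.7212 − (0.2703) = -2.9915; [Cu⁺] = 10^(-2.9915) ≈ 0.0010 M.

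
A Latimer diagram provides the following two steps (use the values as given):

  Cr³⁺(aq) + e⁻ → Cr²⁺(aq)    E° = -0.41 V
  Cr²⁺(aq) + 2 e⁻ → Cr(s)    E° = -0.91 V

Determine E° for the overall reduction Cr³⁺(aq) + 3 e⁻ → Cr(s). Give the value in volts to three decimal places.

Standard free energies of sequential steps add: ΔG°₃ = ΔG°₁ + ΔG°₂, so n₃E°₃ = n₁E°₁ + n₂E°₂.
E°₃ = (1×-0.41 + 2×-0.91) / 3 = (-2.230) / 3 = -0.743 V.
E° values themselves are not directly additive — weighting by electron count is essential.

-0.743 V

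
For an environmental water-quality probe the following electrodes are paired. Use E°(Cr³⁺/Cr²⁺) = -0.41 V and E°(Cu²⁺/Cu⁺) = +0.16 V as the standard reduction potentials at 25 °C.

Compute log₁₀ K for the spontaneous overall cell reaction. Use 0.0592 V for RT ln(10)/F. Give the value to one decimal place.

Cathode: Cu²⁺/Cu⁺; anode: Cr³⁺/Cr²⁺. E°cell = +0.57 V, n = 1.
log K = nE°cell / 0.0592 = (1)(+0.57) / 0.0592 = 9.6.

9.6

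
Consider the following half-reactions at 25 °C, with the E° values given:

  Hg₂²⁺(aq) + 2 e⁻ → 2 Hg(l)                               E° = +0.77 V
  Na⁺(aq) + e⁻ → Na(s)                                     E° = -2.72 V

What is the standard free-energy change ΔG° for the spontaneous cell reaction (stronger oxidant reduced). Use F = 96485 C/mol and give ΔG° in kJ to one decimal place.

-673.5 kJ

Hg₂²⁺/Hg (E° = +0.77 V) is the cathode; Na⁺/Na (E° = -2.72 V) is the anode, so E°cell = +3.49 V.
Balancing electrons gives n = 2 (lcm of 2 and 1).
ΔG° = −nFE° = −(2)(96485)(+3.49) = -673,465 J = -673.5 kJ.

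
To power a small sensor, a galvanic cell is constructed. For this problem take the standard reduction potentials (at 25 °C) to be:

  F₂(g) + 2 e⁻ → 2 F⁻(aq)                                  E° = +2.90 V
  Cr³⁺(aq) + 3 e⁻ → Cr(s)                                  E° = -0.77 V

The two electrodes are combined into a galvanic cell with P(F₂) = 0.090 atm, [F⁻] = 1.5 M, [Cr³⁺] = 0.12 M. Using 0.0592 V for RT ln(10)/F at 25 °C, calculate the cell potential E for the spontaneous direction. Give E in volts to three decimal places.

+3.647 V

F₂/F⁻ is the cathode (higher E°), Cr³⁺/Cr the anode: E°cell = +2.90 − (-0.77) = +3.67 V, n = 6.
Overall: 3 F₂(g) + 2 Cr(s) → 6 F⁻(aq) + 2 Cr³⁺(aq)
Q = [F⁻]^6·[Cr³⁺]^2 / (P(F₂)^3); log Q = 2.352.
E = E° − (0.0592/n) log Q = +3.67 − (0.0592/6)(2.352) = +3.647 V.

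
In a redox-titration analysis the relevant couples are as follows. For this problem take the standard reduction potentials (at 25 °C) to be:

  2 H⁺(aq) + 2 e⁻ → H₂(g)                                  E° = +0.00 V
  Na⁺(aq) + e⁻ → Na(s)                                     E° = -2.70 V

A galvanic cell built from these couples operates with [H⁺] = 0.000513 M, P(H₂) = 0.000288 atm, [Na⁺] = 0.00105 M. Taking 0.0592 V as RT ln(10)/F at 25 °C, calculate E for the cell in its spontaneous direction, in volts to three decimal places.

H⁺/H₂ is the cathode (higher E°), Na⁺/Na the anode: E°cell = +0.00 − (-2.70) = +2.70 V, n = 2.
Overall: 2 H⁺(aq) + 2 Na(s) → H₂(g) + 2 Na⁺(aq)
Q = P(H₂)·[Na⁺]^2 / ([H⁺]^2); log Q = -2.918.
E = E° − (0.0592/n) log Q = +2.70 − (0.0592/2)(-2.918) = +2.786 V.

+2.786 V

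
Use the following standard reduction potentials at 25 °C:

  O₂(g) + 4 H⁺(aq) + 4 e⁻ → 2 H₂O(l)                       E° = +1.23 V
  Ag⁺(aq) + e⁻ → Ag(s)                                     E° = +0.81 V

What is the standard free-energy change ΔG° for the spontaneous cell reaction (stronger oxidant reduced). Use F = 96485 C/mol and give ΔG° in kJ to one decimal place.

O₂/H₂O (E° = +1.23 V) is the cathode; Ag⁺/Ag (E° = +0.81 V) is the anode, so E°cell = +0.42 V.
Balancing electrons gives n = 4 (lcm of 4 and 1).
ΔG° = −nFE° = −(4)(96485)(+0.42) = -162,095 J = -162.1 kJ.

-162.1 kJ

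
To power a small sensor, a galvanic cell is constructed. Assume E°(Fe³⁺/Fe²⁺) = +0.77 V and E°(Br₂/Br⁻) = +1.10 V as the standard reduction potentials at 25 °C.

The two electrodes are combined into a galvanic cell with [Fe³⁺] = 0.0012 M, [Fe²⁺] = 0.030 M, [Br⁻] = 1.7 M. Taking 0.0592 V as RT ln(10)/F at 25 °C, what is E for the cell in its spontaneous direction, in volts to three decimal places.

Br₂/Br⁻ is the cathode (higher E°), Fe³⁺/Fe²⁺ the anode: E°cell = +1.10 − (+0.77) = +0.33 V, n = 2.
Overall: Br₂(l) + 2 Fe²⁺(aq) → 2 Br⁻(aq) + 2 Fe³⁺(aq)
Q = [Br⁻]^2·[Fe³⁺]^2 / ([Fe²⁺]^2); log Q = -2.335.
E = E° − (0.0592/n) log Q = +0.33 − (0.0592/2)(-2.335) = +0.399 V.

+0.399 V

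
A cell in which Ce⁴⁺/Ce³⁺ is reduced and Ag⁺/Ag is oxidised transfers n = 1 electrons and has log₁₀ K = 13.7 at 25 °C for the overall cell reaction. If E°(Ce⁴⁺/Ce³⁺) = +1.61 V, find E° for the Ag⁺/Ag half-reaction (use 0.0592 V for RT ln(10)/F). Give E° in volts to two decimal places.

+0.80 V

E°cell = (0.0592/n)·log K = (0.0592/1)(13.7) = +0.811 V.
Since Ce⁴⁺/Ce³⁺ is the cathode and Ag⁺/Ag the anode, E°cell = E°(Ce⁴⁺/Ce³⁺) − E°(Ag⁺/Ag).
So E°(Ag⁺/Ag) = E°(Ce⁴⁺/Ce³⁺) − E°cell = (+1.61) − (+0.811) = +0.80 V.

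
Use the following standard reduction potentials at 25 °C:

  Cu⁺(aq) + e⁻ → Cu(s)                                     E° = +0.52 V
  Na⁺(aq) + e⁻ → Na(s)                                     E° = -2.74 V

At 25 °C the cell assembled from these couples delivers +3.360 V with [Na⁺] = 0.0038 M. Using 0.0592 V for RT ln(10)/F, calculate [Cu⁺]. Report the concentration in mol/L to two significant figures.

Cu⁺/Cu is the cathode, Na⁺/Na the anode: E°cell = +3.26 V, n = 1.
Overall reaction: Cu⁺(aq) + Na(s) → Cu(s) + Na⁺(aq); Q = [Na⁺]^1/[Cu⁺]^1.
From E = E° − (0.0592/n) log Q: log Q = (E° − E)·n/0.0592 = (+3.26 − (+3.360))·1/0.0592 = -1.6892.
So 1·log[Cu⁺] = 1·log(0.0038) − log Q = -2.4202 − (-1.6892) = -0.7310; [Cu⁺] = 10^(-0.7310) ≈ 0.19 M.

0.19 M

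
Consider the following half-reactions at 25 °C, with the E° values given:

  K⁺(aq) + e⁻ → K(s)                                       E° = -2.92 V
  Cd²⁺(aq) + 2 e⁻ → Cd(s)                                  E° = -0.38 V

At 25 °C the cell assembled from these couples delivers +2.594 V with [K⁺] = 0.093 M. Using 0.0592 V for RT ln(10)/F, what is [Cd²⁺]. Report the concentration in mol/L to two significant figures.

Cd²⁺/Cd is the cathode, K⁺/K the anode: E°cell = +2.54 V, n = 2.
Overall reaction: Cd²⁺(aq) + 2 K(s) → Cd(s) + 2 K⁺(aq); Q = [K⁺]^2/[Cd²⁺]^1.
From E = E° − (0.0592/n) log Q: log Q = (E° − E)·n/0.0592 = (+2.54 − (+2.594))·2/0.0592 = -1.8243.
So 1·log[Cd²⁺] = 2·log(0.093) − log Q = -2.0630 − (-1.8243) = -0.2387; [Cd²⁺] = 10^(-0.2387) ≈ 0.58 M.

0.58 M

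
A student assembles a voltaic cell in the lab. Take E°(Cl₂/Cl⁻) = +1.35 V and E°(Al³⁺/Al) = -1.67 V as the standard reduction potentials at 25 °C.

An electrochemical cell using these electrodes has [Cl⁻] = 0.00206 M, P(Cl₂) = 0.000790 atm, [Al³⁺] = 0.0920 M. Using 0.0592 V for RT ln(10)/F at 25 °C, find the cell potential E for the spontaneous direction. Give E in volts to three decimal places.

+3.108 V

Cl₂/Cl⁻ is the cathode (higher E°), Al³⁺/Al the anode: E°cell = +1.35 − (-1.67) = +3.02 V, n = 6.
Overall: 3 Cl₂(g) + 2 Al(s) → 6 Cl⁻(aq) + 2 Al³⁺(aq)
Q = [Cl⁻]^6·[Al³⁺]^2 / (P(Cl₂)^3); log Q = -8.882.
E = E° − (0.0592/n) log Q = +3.02 − (0.0592/6)(-8.882) = +3.108 V.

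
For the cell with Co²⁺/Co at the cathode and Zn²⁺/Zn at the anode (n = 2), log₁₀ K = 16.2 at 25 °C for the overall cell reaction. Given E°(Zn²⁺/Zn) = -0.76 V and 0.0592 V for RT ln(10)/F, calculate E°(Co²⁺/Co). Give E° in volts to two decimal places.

-0.28 V

E°cell = (0.0592/n)·log K = (0.0592/2)(16.2) = +0.480 V.
Since Co²⁺/Co is the cathode and Zn²⁺/Zn the anode, E°cell = E°(Co²⁺/Co) − E°(Zn²⁺/Zn).
So E°(Co²⁺/Co) = E°cell + E°(Zn²⁺/Zn) = +0.480 + (-0.76) = -0.28 V.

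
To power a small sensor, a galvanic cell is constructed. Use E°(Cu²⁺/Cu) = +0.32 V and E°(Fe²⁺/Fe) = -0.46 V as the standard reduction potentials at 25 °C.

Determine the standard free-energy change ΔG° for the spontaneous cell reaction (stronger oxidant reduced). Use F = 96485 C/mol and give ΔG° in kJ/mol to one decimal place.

Cu²⁺/Cu (E° = +0.32 V) is the cathode; Fe²⁺/Fe (E° = -0.46 V) is the anode, so E°cell = +0.78 V.
Balancing electrons gives n = 2 (lcm of 2 and 2).
ΔG° = −nFE° = −(2)(96485)(+0.78) = -150,517 J = -150.5 kJ/mol.

-150.5 kJ/mol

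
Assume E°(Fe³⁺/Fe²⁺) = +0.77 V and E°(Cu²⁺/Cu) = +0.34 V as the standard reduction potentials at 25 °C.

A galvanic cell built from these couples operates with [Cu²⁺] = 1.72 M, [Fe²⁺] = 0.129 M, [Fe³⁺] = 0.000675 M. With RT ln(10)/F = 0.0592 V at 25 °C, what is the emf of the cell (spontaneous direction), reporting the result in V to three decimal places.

Fe³⁺/Fe²⁺ is the cathode (higher E°), Cu²⁺/Cu the anode: E°cell = +0.77 − (+0.34) = +0.43 V, n = 2.
Overall: 2 Fe³⁺(aq) + Cu(s) → 2 Fe²⁺(aq) + Cu²⁺(aq)
Q = [Fe²⁺]^2·[Cu²⁺] / ([Fe³⁺]^2); log Q = 4.798.
E = E° − (0.0592/n) log Q = +0.43 − (0.0592/2)(4.798) = +0.288 V.

+0.288 V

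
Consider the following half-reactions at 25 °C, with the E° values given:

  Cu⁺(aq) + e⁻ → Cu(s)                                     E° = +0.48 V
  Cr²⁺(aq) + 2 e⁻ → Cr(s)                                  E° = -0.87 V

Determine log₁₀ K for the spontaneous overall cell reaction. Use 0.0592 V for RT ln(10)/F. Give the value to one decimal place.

45.6

Cathode: Cu⁺/Cu; anode: Cr²⁺/Cr. E°cell = +1.35 V, n = 2.
log K = nE°cell / 0.0592 = (2)(+1.35) / 0.0592 = 45.6.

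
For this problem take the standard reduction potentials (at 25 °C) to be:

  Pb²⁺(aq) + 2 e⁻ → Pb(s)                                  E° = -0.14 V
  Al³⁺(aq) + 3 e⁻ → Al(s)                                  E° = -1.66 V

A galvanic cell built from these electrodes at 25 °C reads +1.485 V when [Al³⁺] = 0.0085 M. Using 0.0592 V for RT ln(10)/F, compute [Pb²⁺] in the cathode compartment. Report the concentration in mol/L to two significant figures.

Pb²⁺/Pb is the cathode, Al³⁺/Al the anode: E°cell = +1.52 V, n = 6.
Overall reaction: 3 Pb²⁺(aq) + 2 Al(s) → 3 Pb(s) + 2 Al³⁺(aq); Q = [Al³⁺]^2/[Pb²⁺]^3.
From E = E° − (0.0592/n) log Q: log Q = (E° − E)·n/0.0592 = (+1.52 − (+1.485))·6/0.0592 = 3.5473.
So 3·log[Pb²⁺] = 2·log(0.0085) − log Q = -4.1412 − (3.5473) = -7.6885; log[Pb²⁺] = -7.6885 / 3 = -2.5628; [Pb²⁺] = 10^(-2.5628) ≈ 0.0027 M.

0.0027 M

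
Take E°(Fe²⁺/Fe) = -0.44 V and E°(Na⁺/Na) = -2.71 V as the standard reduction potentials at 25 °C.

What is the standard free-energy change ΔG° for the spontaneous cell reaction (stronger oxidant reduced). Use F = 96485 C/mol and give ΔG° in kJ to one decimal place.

-438.0 kJ

Fe²⁺/Fe (E° = -0.44 V) is the cathode; Na⁺/Na (E° = -2.71 V) is the anode, so E°cell = +2.27 V.
Balancing electrons gives n = 2 (lcm of 2 and 1).
ΔG° = −nFE° = −(2)(96485)(+2.27) = -438,042 J = -438.0 kJ.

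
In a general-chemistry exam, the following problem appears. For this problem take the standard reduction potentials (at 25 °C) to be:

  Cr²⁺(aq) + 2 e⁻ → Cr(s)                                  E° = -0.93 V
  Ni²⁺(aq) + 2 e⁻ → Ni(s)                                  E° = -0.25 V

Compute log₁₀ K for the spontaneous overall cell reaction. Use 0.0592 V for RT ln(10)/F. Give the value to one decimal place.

Cathode: Ni²⁺/Ni; anode: Cr²⁺/Cr. E°cell = +0.68 V, n = 2.
log K = nE°cell / 0.0592 = (2)(+0.68) / 0.0592 = 23.0.

23.0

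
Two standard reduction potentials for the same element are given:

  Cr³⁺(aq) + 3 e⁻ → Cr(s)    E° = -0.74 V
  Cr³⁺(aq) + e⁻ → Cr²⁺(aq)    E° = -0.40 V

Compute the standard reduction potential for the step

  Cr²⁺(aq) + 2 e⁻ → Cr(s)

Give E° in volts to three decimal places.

Sequential free energies add, so n₃E°₃ = n₁E°₁ + n₂E°₂.
With n₃ = 3, and the known step contributing 1×(-0.40) V, the unknown satisfies 2·E° = 3×(-0.74) − 1×(-0.40) = -1.820.
E° = -1.820 / 2 = -0.910 V.

-0.910 V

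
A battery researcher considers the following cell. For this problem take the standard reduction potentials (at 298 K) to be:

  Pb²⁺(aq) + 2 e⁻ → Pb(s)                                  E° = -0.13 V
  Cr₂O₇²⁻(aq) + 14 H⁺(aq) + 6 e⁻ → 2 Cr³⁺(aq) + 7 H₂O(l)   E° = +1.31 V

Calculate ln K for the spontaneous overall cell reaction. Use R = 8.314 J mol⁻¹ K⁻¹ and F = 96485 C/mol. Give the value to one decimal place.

Cathode: Cr₂O₇²⁻/Cr³⁺; anode: Pb²⁺/Pb. E°cell = (+1.31) − (-0.13) = +1.44 V, with n = 6.
ΔG° = −nFE° = −RT ln K, so ln K = nFE°/(RT) = (6)(96485)(+1.44) / ((8.314)(298)) = 336.471.

336.5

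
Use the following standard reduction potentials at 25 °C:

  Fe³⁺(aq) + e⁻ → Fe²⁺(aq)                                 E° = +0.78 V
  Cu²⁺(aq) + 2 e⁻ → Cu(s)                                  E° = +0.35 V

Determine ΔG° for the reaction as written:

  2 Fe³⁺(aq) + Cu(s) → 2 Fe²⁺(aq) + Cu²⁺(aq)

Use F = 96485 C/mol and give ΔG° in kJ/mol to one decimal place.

-83.0 kJ/mol

As written, Fe³⁺/Fe²⁺ is reduced (cathode) and Cu²⁺/Cu is oxidised (anode), so E°cell = (+0.78) − (+0.35) = +0.43 V.
Balancing electrons gives n = 2.
ΔG° = −nFE° = −(2)(96485)(+0.43) = -82,977 J = -83.0 kJ/mol.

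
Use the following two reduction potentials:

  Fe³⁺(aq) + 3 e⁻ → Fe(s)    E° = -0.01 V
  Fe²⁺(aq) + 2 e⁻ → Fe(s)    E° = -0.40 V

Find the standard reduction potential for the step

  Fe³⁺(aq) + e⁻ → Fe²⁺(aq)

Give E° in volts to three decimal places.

Sequential free energies add, so n₃E°₃ = n₁E°₁ + n₂E°₂.
With n₃ = 3, and the known step contributing 2×(-0.40) V, the unknown satisfies 1·E° = 3×(-0.01) − 2×(-0.40) = +0.770.
E° = +0.770 / 1 = +0.770 V.

+0.770 V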